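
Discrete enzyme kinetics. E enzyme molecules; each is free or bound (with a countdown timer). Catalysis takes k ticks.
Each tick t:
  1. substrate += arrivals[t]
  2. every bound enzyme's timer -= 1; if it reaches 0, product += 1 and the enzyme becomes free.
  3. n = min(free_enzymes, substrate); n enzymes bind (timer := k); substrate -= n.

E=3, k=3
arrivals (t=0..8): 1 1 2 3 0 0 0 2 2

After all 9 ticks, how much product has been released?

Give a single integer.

t=0: arr=1 -> substrate=0 bound=1 product=0
t=1: arr=1 -> substrate=0 bound=2 product=0
t=2: arr=2 -> substrate=1 bound=3 product=0
t=3: arr=3 -> substrate=3 bound=3 product=1
t=4: arr=0 -> substrate=2 bound=3 product=2
t=5: arr=0 -> substrate=1 bound=3 product=3
t=6: arr=0 -> substrate=0 bound=3 product=4
t=7: arr=2 -> substrate=1 bound=3 product=5
t=8: arr=2 -> substrate=2 bound=3 product=6

Answer: 6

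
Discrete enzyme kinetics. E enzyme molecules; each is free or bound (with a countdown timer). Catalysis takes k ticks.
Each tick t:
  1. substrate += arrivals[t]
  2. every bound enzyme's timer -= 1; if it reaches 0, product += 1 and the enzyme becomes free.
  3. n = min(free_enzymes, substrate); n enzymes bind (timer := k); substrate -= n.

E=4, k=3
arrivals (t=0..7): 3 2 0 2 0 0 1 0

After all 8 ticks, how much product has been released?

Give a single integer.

t=0: arr=3 -> substrate=0 bound=3 product=0
t=1: arr=2 -> substrate=1 bound=4 product=0
t=2: arr=0 -> substrate=1 bound=4 product=0
t=3: arr=2 -> substrate=0 bound=4 product=3
t=4: arr=0 -> substrate=0 bound=3 product=4
t=5: arr=0 -> substrate=0 bound=3 product=4
t=6: arr=1 -> substrate=0 bound=1 product=7
t=7: arr=0 -> substrate=0 bound=1 product=7

Answer: 7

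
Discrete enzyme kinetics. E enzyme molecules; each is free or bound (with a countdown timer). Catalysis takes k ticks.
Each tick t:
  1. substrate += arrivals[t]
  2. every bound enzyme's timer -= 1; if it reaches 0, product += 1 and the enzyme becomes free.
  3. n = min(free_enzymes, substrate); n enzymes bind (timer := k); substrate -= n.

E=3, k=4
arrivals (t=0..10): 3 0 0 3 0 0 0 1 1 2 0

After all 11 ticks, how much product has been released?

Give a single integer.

t=0: arr=3 -> substrate=0 bound=3 product=0
t=1: arr=0 -> substrate=0 bound=3 product=0
t=2: arr=0 -> substrate=0 bound=3 product=0
t=3: arr=3 -> substrate=3 bound=3 product=0
t=4: arr=0 -> substrate=0 bound=3 product=3
t=5: arr=0 -> substrate=0 bound=3 product=3
t=6: arr=0 -> substrate=0 bound=3 product=3
t=7: arr=1 -> substrate=1 bound=3 product=3
t=8: arr=1 -> substrate=0 bound=2 product=6
t=9: arr=2 -> substrate=1 bound=3 product=6
t=10: arr=0 -> substrate=1 bound=3 product=6

Answer: 6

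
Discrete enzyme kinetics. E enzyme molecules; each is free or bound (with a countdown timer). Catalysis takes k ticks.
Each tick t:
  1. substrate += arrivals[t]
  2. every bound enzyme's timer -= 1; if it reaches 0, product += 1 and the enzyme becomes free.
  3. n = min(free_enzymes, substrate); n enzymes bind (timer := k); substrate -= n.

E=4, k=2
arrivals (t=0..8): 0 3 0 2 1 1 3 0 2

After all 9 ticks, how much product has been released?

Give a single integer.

Answer: 10

Derivation:
t=0: arr=0 -> substrate=0 bound=0 product=0
t=1: arr=3 -> substrate=0 bound=3 product=0
t=2: arr=0 -> substrate=0 bound=3 product=0
t=3: arr=2 -> substrate=0 bound=2 product=3
t=4: arr=1 -> substrate=0 bound=3 product=3
t=5: arr=1 -> substrate=0 bound=2 product=5
t=6: arr=3 -> substrate=0 bound=4 product=6
t=7: arr=0 -> substrate=0 bound=3 product=7
t=8: arr=2 -> substrate=0 bound=2 product=10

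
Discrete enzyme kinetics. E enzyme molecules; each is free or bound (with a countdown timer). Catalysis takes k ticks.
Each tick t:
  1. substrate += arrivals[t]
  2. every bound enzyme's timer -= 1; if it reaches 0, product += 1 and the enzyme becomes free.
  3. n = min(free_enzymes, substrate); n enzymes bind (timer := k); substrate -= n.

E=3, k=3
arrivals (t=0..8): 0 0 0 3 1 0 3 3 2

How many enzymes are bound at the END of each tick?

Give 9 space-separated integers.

Answer: 0 0 0 3 3 3 3 3 3

Derivation:
t=0: arr=0 -> substrate=0 bound=0 product=0
t=1: arr=0 -> substrate=0 bound=0 product=0
t=2: arr=0 -> substrate=0 bound=0 product=0
t=3: arr=3 -> substrate=0 bound=3 product=0
t=4: arr=1 -> substrate=1 bound=3 product=0
t=5: arr=0 -> substrate=1 bound=3 product=0
t=6: arr=3 -> substrate=1 bound=3 product=3
t=7: arr=3 -> substrate=4 bound=3 product=3
t=8: arr=2 -> substrate=6 bound=3 product=3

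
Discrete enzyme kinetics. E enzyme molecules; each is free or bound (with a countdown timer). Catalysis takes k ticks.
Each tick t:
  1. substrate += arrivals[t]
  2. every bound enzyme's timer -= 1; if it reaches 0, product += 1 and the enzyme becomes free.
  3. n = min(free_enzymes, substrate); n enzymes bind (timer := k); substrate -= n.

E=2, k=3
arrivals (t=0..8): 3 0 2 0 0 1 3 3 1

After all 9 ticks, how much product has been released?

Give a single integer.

t=0: arr=3 -> substrate=1 bound=2 product=0
t=1: arr=0 -> substrate=1 bound=2 product=0
t=2: arr=2 -> substrate=3 bound=2 product=0
t=3: arr=0 -> substrate=1 bound=2 product=2
t=4: arr=0 -> substrate=1 bound=2 product=2
t=5: arr=1 -> substrate=2 bound=2 product=2
t=6: arr=3 -> substrate=3 bound=2 product=4
t=7: arr=3 -> substrate=6 bound=2 product=4
t=8: arr=1 -> substrate=7 bound=2 product=4

Answer: 4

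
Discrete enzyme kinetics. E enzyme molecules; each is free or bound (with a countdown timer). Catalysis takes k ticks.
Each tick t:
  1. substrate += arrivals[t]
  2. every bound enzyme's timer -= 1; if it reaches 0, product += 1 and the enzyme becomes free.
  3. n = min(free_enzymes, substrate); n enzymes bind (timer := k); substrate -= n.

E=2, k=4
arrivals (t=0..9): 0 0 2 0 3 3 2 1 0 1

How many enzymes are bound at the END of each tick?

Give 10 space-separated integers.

Answer: 0 0 2 2 2 2 2 2 2 2

Derivation:
t=0: arr=0 -> substrate=0 bound=0 product=0
t=1: arr=0 -> substrate=0 bound=0 product=0
t=2: arr=2 -> substrate=0 bound=2 product=0
t=3: arr=0 -> substrate=0 bound=2 product=0
t=4: arr=3 -> substrate=3 bound=2 product=0
t=5: arr=3 -> substrate=6 bound=2 product=0
t=6: arr=2 -> substrate=6 bound=2 product=2
t=7: arr=1 -> substrate=7 bound=2 product=2
t=8: arr=0 -> substrate=7 bound=2 product=2
t=9: arr=1 -> substrate=8 bound=2 product=2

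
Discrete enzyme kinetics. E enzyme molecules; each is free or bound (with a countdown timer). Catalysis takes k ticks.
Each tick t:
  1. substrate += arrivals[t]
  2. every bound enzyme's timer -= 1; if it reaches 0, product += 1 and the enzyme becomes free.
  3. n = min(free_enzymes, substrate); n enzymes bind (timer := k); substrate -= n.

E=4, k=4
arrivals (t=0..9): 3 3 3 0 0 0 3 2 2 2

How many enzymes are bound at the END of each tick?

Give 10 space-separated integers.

t=0: arr=3 -> substrate=0 bound=3 product=0
t=1: arr=3 -> substrate=2 bound=4 product=0
t=2: arr=3 -> substrate=5 bound=4 product=0
t=3: arr=0 -> substrate=5 bound=4 product=0
t=4: arr=0 -> substrate=2 bound=4 product=3
t=5: arr=0 -> substrate=1 bound=4 product=4
t=6: arr=3 -> substrate=4 bound=4 product=4
t=7: arr=2 -> substrate=6 bound=4 product=4
t=8: arr=2 -> substrate=5 bound=4 product=7
t=9: arr=2 -> substrate=6 bound=4 product=8

Answer: 3 4 4 4 4 4 4 4 4 4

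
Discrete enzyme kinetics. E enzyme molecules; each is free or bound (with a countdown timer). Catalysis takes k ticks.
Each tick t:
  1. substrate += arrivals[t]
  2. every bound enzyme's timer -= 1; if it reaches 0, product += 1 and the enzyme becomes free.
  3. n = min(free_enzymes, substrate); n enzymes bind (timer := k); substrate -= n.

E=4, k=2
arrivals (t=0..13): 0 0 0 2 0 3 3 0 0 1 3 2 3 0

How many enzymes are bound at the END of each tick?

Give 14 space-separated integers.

Answer: 0 0 0 2 2 3 4 3 2 1 4 4 4 4

Derivation:
t=0: arr=0 -> substrate=0 bound=0 product=0
t=1: arr=0 -> substrate=0 bound=0 product=0
t=2: arr=0 -> substrate=0 bound=0 product=0
t=3: arr=2 -> substrate=0 bound=2 product=0
t=4: arr=0 -> substrate=0 bound=2 product=0
t=5: arr=3 -> substrate=0 bound=3 product=2
t=6: arr=3 -> substrate=2 bound=4 product=2
t=7: arr=0 -> substrate=0 bound=3 product=5
t=8: arr=0 -> substrate=0 bound=2 product=6
t=9: arr=1 -> substrate=0 bound=1 product=8
t=10: arr=3 -> substrate=0 bound=4 product=8
t=11: arr=2 -> substrate=1 bound=4 product=9
t=12: arr=3 -> substrate=1 bound=4 product=12
t=13: arr=0 -> substrate=0 bound=4 product=13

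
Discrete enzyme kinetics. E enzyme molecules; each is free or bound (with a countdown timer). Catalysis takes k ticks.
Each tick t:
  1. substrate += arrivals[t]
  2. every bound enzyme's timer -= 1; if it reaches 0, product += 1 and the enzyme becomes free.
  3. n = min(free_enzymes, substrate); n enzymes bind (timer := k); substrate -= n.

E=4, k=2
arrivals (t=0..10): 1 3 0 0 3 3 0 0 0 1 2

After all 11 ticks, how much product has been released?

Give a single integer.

t=0: arr=1 -> substrate=0 bound=1 product=0
t=1: arr=3 -> substrate=0 bound=4 product=0
t=2: arr=0 -> substrate=0 bound=3 product=1
t=3: arr=0 -> substrate=0 bound=0 product=4
t=4: arr=3 -> substrate=0 bound=3 product=4
t=5: arr=3 -> substrate=2 bound=4 product=4
t=6: arr=0 -> substrate=0 bound=3 product=7
t=7: arr=0 -> substrate=0 bound=2 product=8
t=8: arr=0 -> substrate=0 bound=0 product=10
t=9: arr=1 -> substrate=0 bound=1 product=10
t=10: arr=2 -> substrate=0 bound=3 product=10

Answer: 10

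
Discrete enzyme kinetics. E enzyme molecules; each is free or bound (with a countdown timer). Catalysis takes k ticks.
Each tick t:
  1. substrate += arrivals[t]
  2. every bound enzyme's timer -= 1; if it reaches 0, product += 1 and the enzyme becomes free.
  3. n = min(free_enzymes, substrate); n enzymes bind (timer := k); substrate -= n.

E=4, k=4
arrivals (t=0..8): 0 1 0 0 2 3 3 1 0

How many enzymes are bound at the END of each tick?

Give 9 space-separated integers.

t=0: arr=0 -> substrate=0 bound=0 product=0
t=1: arr=1 -> substrate=0 bound=1 product=0
t=2: arr=0 -> substrate=0 bound=1 product=0
t=3: arr=0 -> substrate=0 bound=1 product=0
t=4: arr=2 -> substrate=0 bound=3 product=0
t=5: arr=3 -> substrate=1 bound=4 product=1
t=6: arr=3 -> substrate=4 bound=4 product=1
t=7: arr=1 -> substrate=5 bound=4 product=1
t=8: arr=0 -> substrate=3 bound=4 product=3

Answer: 0 1 1 1 3 4 4 4 4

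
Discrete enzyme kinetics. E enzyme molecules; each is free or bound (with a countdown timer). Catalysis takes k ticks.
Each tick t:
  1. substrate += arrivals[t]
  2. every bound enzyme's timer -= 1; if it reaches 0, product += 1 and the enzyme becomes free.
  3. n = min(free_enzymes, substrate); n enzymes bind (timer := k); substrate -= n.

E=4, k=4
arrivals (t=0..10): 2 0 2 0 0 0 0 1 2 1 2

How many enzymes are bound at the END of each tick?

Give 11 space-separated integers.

t=0: arr=2 -> substrate=0 bound=2 product=0
t=1: arr=0 -> substrate=0 bound=2 product=0
t=2: arr=2 -> substrate=0 bound=4 product=0
t=3: arr=0 -> substrate=0 bound=4 product=0
t=4: arr=0 -> substrate=0 bound=2 product=2
t=5: arr=0 -> substrate=0 bound=2 product=2
t=6: arr=0 -> substrate=0 bound=0 product=4
t=7: arr=1 -> substrate=0 bound=1 product=4
t=8: arr=2 -> substrate=0 bound=3 product=4
t=9: arr=1 -> substrate=0 bound=4 product=4
t=10: arr=2 -> substrate=2 bound=4 product=4

Answer: 2 2 4 4 2 2 0 1 3 4 4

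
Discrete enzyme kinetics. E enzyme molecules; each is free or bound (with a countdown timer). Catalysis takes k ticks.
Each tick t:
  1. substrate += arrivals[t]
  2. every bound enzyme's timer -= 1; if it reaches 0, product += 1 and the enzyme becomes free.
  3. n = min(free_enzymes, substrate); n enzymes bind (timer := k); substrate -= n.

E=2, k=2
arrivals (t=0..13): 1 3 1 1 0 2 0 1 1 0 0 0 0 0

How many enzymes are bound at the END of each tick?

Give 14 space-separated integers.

t=0: arr=1 -> substrate=0 bound=1 product=0
t=1: arr=3 -> substrate=2 bound=2 product=0
t=2: arr=1 -> substrate=2 bound=2 product=1
t=3: arr=1 -> substrate=2 bound=2 product=2
t=4: arr=0 -> substrate=1 bound=2 product=3
t=5: arr=2 -> substrate=2 bound=2 product=4
t=6: arr=0 -> substrate=1 bound=2 product=5
t=7: arr=1 -> substrate=1 bound=2 product=6
t=8: arr=1 -> substrate=1 bound=2 product=7
t=9: arr=0 -> substrate=0 bound=2 product=8
t=10: arr=0 -> substrate=0 bound=1 product=9
t=11: arr=0 -> substrate=0 bound=0 product=10
t=12: arr=0 -> substrate=0 bound=0 product=10
t=13: arr=0 -> substrate=0 bound=0 product=10

Answer: 1 2 2 2 2 2 2 2 2 2 1 0 0 0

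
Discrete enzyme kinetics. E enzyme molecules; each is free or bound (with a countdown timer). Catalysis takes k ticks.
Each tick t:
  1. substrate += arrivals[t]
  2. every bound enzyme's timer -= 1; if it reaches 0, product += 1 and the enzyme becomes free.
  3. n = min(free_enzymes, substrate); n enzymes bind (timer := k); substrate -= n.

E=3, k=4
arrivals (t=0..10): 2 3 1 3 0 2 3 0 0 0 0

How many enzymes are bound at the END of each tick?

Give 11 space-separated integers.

t=0: arr=2 -> substrate=0 bound=2 product=0
t=1: arr=3 -> substrate=2 bound=3 product=0
t=2: arr=1 -> substrate=3 bound=3 product=0
t=3: arr=3 -> substrate=6 bound=3 product=0
t=4: arr=0 -> substrate=4 bound=3 product=2
t=5: arr=2 -> substrate=5 bound=3 product=3
t=6: arr=3 -> substrate=8 bound=3 product=3
t=7: arr=0 -> substrate=8 bound=3 product=3
t=8: arr=0 -> substrate=6 bound=3 product=5
t=9: arr=0 -> substrate=5 bound=3 product=6
t=10: arr=0 -> substrate=5 bound=3 product=6

Answer: 2 3 3 3 3 3 3 3 3 3 3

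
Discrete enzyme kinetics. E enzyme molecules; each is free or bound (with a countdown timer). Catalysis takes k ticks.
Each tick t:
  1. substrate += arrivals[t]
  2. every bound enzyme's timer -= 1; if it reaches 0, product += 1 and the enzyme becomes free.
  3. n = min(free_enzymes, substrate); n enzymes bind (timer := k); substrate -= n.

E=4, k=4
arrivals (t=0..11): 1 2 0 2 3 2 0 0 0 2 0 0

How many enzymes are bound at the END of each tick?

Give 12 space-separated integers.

t=0: arr=1 -> substrate=0 bound=1 product=0
t=1: arr=2 -> substrate=0 bound=3 product=0
t=2: arr=0 -> substrate=0 bound=3 product=0
t=3: arr=2 -> substrate=1 bound=4 product=0
t=4: arr=3 -> substrate=3 bound=4 product=1
t=5: arr=2 -> substrate=3 bound=4 product=3
t=6: arr=0 -> substrate=3 bound=4 product=3
t=7: arr=0 -> substrate=2 bound=4 product=4
t=8: arr=0 -> substrate=1 bound=4 product=5
t=9: arr=2 -> substrate=1 bound=4 product=7
t=10: arr=0 -> substrate=1 bound=4 product=7
t=11: arr=0 -> substrate=0 bound=4 product=8

Answer: 1 3 3 4 4 4 4 4 4 4 4 4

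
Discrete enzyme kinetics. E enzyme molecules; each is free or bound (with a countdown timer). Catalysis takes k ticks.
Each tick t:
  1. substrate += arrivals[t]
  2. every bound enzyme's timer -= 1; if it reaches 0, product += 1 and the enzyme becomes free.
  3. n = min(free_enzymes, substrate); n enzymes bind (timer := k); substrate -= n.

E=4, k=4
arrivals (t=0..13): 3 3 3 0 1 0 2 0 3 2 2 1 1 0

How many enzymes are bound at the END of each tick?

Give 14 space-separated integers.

Answer: 3 4 4 4 4 4 4 4 4 4 4 4 4 4

Derivation:
t=0: arr=3 -> substrate=0 bound=3 product=0
t=1: arr=3 -> substrate=2 bound=4 product=0
t=2: arr=3 -> substrate=5 bound=4 product=0
t=3: arr=0 -> substrate=5 bound=4 product=0
t=4: arr=1 -> substrate=3 bound=4 product=3
t=5: arr=0 -> substrate=2 bound=4 product=4
t=6: arr=2 -> substrate=4 bound=4 product=4
t=7: arr=0 -> substrate=4 bound=4 product=4
t=8: arr=3 -> substrate=4 bound=4 product=7
t=9: arr=2 -> substrate=5 bound=4 product=8
t=10: arr=2 -> substrate=7 bound=4 product=8
t=11: arr=1 -> substrate=8 bound=4 product=8
t=12: arr=1 -> substrate=6 bound=4 product=11
t=13: arr=0 -> substrate=5 bound=4 product=12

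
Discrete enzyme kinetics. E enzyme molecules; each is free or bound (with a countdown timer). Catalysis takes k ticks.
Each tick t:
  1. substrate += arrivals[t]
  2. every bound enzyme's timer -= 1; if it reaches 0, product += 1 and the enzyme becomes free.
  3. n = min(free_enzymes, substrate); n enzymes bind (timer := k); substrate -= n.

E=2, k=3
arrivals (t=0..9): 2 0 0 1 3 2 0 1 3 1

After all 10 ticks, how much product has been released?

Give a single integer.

Answer: 5

Derivation:
t=0: arr=2 -> substrate=0 bound=2 product=0
t=1: arr=0 -> substrate=0 bound=2 product=0
t=2: arr=0 -> substrate=0 bound=2 product=0
t=3: arr=1 -> substrate=0 bound=1 product=2
t=4: arr=3 -> substrate=2 bound=2 product=2
t=5: arr=2 -> substrate=4 bound=2 product=2
t=6: arr=0 -> substrate=3 bound=2 product=3
t=7: arr=1 -> substrate=3 bound=2 product=4
t=8: arr=3 -> substrate=6 bound=2 product=4
t=9: arr=1 -> substrate=6 bound=2 product=5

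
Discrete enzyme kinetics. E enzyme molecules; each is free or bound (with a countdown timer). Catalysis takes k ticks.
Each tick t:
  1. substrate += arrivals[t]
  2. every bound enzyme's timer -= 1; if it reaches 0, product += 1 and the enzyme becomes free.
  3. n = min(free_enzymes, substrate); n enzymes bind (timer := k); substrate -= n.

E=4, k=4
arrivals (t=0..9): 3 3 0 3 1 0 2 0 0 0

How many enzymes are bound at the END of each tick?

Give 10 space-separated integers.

Answer: 3 4 4 4 4 4 4 4 4 4

Derivation:
t=0: arr=3 -> substrate=0 bound=3 product=0
t=1: arr=3 -> substrate=2 bound=4 product=0
t=2: arr=0 -> substrate=2 bound=4 product=0
t=3: arr=3 -> substrate=5 bound=4 product=0
t=4: arr=1 -> substrate=3 bound=4 product=3
t=5: arr=0 -> substrate=2 bound=4 product=4
t=6: arr=2 -> substrate=4 bound=4 product=4
t=7: arr=0 -> substrate=4 bound=4 product=4
t=8: arr=0 -> substrate=1 bound=4 product=7
t=9: arr=0 -> substrate=0 bound=4 product=8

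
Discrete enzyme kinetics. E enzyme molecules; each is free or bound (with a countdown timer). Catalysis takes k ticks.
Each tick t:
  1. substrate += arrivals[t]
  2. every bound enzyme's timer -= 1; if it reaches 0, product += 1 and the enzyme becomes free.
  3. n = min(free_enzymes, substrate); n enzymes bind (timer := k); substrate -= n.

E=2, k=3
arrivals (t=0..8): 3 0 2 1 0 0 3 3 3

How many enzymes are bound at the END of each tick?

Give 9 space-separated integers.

t=0: arr=3 -> substrate=1 bound=2 product=0
t=1: arr=0 -> substrate=1 bound=2 product=0
t=2: arr=2 -> substrate=3 bound=2 product=0
t=3: arr=1 -> substrate=2 bound=2 product=2
t=4: arr=0 -> substrate=2 bound=2 product=2
t=5: arr=0 -> substrate=2 bound=2 product=2
t=6: arr=3 -> substrate=3 bound=2 product=4
t=7: arr=3 -> substrate=6 bound=2 product=4
t=8: arr=3 -> substrate=9 bound=2 product=4

Answer: 2 2 2 2 2 2 2 2 2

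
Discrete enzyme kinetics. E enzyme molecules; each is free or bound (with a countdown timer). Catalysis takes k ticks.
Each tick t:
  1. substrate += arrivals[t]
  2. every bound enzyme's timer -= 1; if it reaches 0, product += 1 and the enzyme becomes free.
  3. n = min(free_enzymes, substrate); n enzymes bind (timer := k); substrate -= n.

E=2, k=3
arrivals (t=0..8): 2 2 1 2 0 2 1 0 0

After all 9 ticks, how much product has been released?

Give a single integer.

Answer: 4

Derivation:
t=0: arr=2 -> substrate=0 bound=2 product=0
t=1: arr=2 -> substrate=2 bound=2 product=0
t=2: arr=1 -> substrate=3 bound=2 product=0
t=3: arr=2 -> substrate=3 bound=2 product=2
t=4: arr=0 -> substrate=3 bound=2 product=2
t=5: arr=2 -> substrate=5 bound=2 product=2
t=6: arr=1 -> substrate=4 bound=2 product=4
t=7: arr=0 -> substrate=4 bound=2 product=4
t=8: arr=0 -> substrate=4 bound=2 product=4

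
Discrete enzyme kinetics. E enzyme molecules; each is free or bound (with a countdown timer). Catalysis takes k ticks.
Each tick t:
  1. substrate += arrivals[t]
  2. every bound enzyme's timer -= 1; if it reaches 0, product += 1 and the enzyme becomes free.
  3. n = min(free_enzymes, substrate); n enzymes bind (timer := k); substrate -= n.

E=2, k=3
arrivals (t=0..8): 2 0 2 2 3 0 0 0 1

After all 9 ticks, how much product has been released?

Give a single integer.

t=0: arr=2 -> substrate=0 bound=2 product=0
t=1: arr=0 -> substrate=0 bound=2 product=0
t=2: arr=2 -> substrate=2 bound=2 product=0
t=3: arr=2 -> substrate=2 bound=2 product=2
t=4: arr=3 -> substrate=5 bound=2 product=2
t=5: arr=0 -> substrate=5 bound=2 product=2
t=6: arr=0 -> substrate=3 bound=2 product=4
t=7: arr=0 -> substrate=3 bound=2 product=4
t=8: arr=1 -> substrate=4 bound=2 product=4

Answer: 4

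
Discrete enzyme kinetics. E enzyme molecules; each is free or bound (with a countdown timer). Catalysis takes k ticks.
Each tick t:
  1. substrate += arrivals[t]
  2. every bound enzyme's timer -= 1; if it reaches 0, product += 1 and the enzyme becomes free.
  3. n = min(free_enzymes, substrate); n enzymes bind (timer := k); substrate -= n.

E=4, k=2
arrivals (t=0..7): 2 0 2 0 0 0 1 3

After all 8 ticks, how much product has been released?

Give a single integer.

t=0: arr=2 -> substrate=0 bound=2 product=0
t=1: arr=0 -> substrate=0 bound=2 product=0
t=2: arr=2 -> substrate=0 bound=2 product=2
t=3: arr=0 -> substrate=0 bound=2 product=2
t=4: arr=0 -> substrate=0 bound=0 product=4
t=5: arr=0 -> substrate=0 bound=0 product=4
t=6: arr=1 -> substrate=0 bound=1 product=4
t=7: arr=3 -> substrate=0 bound=4 product=4

Answer: 4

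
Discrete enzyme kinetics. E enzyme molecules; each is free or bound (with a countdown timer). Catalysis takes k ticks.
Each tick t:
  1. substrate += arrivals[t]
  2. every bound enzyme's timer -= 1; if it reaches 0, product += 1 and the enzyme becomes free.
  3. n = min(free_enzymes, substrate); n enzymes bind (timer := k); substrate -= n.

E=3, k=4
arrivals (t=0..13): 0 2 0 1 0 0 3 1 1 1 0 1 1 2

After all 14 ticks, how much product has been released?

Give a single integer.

Answer: 6

Derivation:
t=0: arr=0 -> substrate=0 bound=0 product=0
t=1: arr=2 -> substrate=0 bound=2 product=0
t=2: arr=0 -> substrate=0 bound=2 product=0
t=3: arr=1 -> substrate=0 bound=3 product=0
t=4: arr=0 -> substrate=0 bound=3 product=0
t=5: arr=0 -> substrate=0 bound=1 product=2
t=6: arr=3 -> substrate=1 bound=3 product=2
t=7: arr=1 -> substrate=1 bound=3 product=3
t=8: arr=1 -> substrate=2 bound=3 product=3
t=9: arr=1 -> substrate=3 bound=3 product=3
t=10: arr=0 -> substrate=1 bound=3 product=5
t=11: arr=1 -> substrate=1 bound=3 product=6
t=12: arr=1 -> substrate=2 bound=3 product=6
t=13: arr=2 -> substrate=4 bound=3 product=6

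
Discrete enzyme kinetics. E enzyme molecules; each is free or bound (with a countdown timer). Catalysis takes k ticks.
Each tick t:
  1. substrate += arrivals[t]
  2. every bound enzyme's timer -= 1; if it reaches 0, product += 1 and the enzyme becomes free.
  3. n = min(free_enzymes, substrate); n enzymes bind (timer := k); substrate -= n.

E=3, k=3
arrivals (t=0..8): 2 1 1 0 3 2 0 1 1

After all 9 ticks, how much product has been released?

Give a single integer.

Answer: 6

Derivation:
t=0: arr=2 -> substrate=0 bound=2 product=0
t=1: arr=1 -> substrate=0 bound=3 product=0
t=2: arr=1 -> substrate=1 bound=3 product=0
t=3: arr=0 -> substrate=0 bound=2 product=2
t=4: arr=3 -> substrate=1 bound=3 product=3
t=5: arr=2 -> substrate=3 bound=3 product=3
t=6: arr=0 -> substrate=2 bound=3 product=4
t=7: arr=1 -> substrate=1 bound=3 product=6
t=8: arr=1 -> substrate=2 bound=3 product=6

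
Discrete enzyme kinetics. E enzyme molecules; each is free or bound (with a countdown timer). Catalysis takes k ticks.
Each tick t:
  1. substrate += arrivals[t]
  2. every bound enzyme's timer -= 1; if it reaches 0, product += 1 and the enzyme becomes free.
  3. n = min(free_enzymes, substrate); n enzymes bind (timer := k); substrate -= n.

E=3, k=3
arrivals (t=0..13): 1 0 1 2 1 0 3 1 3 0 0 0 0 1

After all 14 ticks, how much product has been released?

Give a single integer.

t=0: arr=1 -> substrate=0 bound=1 product=0
t=1: arr=0 -> substrate=0 bound=1 product=0
t=2: arr=1 -> substrate=0 bound=2 product=0
t=3: arr=2 -> substrate=0 bound=3 product=1
t=4: arr=1 -> substrate=1 bound=3 product=1
t=5: arr=0 -> substrate=0 bound=3 product=2
t=6: arr=3 -> substrate=1 bound=3 product=4
t=7: arr=1 -> substrate=2 bound=3 product=4
t=8: arr=3 -> substrate=4 bound=3 product=5
t=9: arr=0 -> substrate=2 bound=3 product=7
t=10: arr=0 -> substrate=2 bound=3 product=7
t=11: arr=0 -> substrate=1 bound=3 product=8
t=12: arr=0 -> substrate=0 bound=2 product=10
t=13: arr=1 -> substrate=0 bound=3 product=10

Answer: 10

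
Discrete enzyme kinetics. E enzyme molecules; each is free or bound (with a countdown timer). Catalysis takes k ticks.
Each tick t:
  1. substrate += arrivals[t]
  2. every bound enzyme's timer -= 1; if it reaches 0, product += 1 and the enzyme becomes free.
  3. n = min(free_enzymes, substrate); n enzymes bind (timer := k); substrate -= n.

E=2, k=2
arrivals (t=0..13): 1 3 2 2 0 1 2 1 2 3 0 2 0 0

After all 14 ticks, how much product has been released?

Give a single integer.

t=0: arr=1 -> substrate=0 bound=1 product=0
t=1: arr=3 -> substrate=2 bound=2 product=0
t=2: arr=2 -> substrate=3 bound=2 product=1
t=3: arr=2 -> substrate=4 bound=2 product=2
t=4: arr=0 -> substrate=3 bound=2 product=3
t=5: arr=1 -> substrate=3 bound=2 product=4
t=6: arr=2 -> substrate=4 bound=2 product=5
t=7: arr=1 -> substrate=4 bound=2 product=6
t=8: arr=2 -> substrate=5 bound=2 product=7
t=9: arr=3 -> substrate=7 bound=2 product=8
t=10: arr=0 -> substrate=6 bound=2 product=9
t=11: arr=2 -> substrate=7 bound=2 product=10
t=12: arr=0 -> substrate=6 bound=2 product=11
t=13: arr=0 -> substrate=5 bound=2 product=12

Answer: 12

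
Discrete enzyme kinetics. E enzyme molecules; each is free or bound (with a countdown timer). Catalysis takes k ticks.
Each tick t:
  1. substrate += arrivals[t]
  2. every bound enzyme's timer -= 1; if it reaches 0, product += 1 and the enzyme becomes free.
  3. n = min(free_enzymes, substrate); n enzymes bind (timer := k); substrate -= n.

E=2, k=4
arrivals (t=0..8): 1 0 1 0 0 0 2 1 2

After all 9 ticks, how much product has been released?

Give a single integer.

Answer: 2

Derivation:
t=0: arr=1 -> substrate=0 bound=1 product=0
t=1: arr=0 -> substrate=0 bound=1 product=0
t=2: arr=1 -> substrate=0 bound=2 product=0
t=3: arr=0 -> substrate=0 bound=2 product=0
t=4: arr=0 -> substrate=0 bound=1 product=1
t=5: arr=0 -> substrate=0 bound=1 product=1
t=6: arr=2 -> substrate=0 bound=2 product=2
t=7: arr=1 -> substrate=1 bound=2 product=2
t=8: arr=2 -> substrate=3 bound=2 product=2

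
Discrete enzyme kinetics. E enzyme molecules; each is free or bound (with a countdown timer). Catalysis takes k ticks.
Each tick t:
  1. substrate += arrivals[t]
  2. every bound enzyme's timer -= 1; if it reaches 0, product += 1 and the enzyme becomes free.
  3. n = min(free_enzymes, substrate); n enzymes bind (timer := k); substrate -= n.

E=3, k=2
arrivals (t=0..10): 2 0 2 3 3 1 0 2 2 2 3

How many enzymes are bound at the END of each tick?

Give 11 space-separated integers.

t=0: arr=2 -> substrate=0 bound=2 product=0
t=1: arr=0 -> substrate=0 bound=2 product=0
t=2: arr=2 -> substrate=0 bound=2 product=2
t=3: arr=3 -> substrate=2 bound=3 product=2
t=4: arr=3 -> substrate=3 bound=3 product=4
t=5: arr=1 -> substrate=3 bound=3 product=5
t=6: arr=0 -> substrate=1 bound=3 product=7
t=7: arr=2 -> substrate=2 bound=3 product=8
t=8: arr=2 -> substrate=2 bound=3 product=10
t=9: arr=2 -> substrate=3 bound=3 product=11
t=10: arr=3 -> substrate=4 bound=3 product=13

Answer: 2 2 2 3 3 3 3 3 3 3 3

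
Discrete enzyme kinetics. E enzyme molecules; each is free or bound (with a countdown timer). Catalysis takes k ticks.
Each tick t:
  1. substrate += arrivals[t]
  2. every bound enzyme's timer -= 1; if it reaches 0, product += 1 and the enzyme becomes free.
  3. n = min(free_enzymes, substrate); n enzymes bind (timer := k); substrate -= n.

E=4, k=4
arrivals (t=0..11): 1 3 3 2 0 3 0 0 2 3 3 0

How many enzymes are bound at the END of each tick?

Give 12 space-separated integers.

Answer: 1 4 4 4 4 4 4 4 4 4 4 4

Derivation:
t=0: arr=1 -> substrate=0 bound=1 product=0
t=1: arr=3 -> substrate=0 bound=4 product=0
t=2: arr=3 -> substrate=3 bound=4 product=0
t=3: arr=2 -> substrate=5 bound=4 product=0
t=4: arr=0 -> substrate=4 bound=4 product=1
t=5: arr=3 -> substrate=4 bound=4 product=4
t=6: arr=0 -> substrate=4 bound=4 product=4
t=7: arr=0 -> substrate=4 bound=4 product=4
t=8: arr=2 -> substrate=5 bound=4 product=5
t=9: arr=3 -> substrate=5 bound=4 product=8
t=10: arr=3 -> substrate=8 bound=4 product=8
t=11: arr=0 -> substrate=8 bound=4 product=8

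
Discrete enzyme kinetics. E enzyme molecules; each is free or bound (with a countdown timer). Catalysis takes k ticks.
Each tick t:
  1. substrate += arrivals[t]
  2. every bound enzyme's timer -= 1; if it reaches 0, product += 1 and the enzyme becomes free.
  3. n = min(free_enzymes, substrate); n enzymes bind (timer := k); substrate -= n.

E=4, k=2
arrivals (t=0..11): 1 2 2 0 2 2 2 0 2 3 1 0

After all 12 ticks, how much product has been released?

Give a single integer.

t=0: arr=1 -> substrate=0 bound=1 product=0
t=1: arr=2 -> substrate=0 bound=3 product=0
t=2: arr=2 -> substrate=0 bound=4 product=1
t=3: arr=0 -> substrate=0 bound=2 product=3
t=4: arr=2 -> substrate=0 bound=2 product=5
t=5: arr=2 -> substrate=0 bound=4 product=5
t=6: arr=2 -> substrate=0 bound=4 product=7
t=7: arr=0 -> substrate=0 bound=2 product=9
t=8: arr=2 -> substrate=0 bound=2 product=11
t=9: arr=3 -> substrate=1 bound=4 product=11
t=10: arr=1 -> substrate=0 bound=4 product=13
t=11: arr=0 -> substrate=0 bound=2 product=15

Answer: 15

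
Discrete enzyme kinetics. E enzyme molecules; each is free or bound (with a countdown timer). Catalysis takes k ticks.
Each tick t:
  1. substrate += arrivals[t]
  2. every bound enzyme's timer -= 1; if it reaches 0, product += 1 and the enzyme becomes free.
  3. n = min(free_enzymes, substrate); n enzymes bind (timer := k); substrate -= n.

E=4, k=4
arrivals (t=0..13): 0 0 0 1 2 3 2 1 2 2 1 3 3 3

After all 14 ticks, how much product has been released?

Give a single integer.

Answer: 8

Derivation:
t=0: arr=0 -> substrate=0 bound=0 product=0
t=1: arr=0 -> substrate=0 bound=0 product=0
t=2: arr=0 -> substrate=0 bound=0 product=0
t=3: arr=1 -> substrate=0 bound=1 product=0
t=4: arr=2 -> substrate=0 bound=3 product=0
t=5: arr=3 -> substrate=2 bound=4 product=0
t=6: arr=2 -> substrate=4 bound=4 product=0
t=7: arr=1 -> substrate=4 bound=4 product=1
t=8: arr=2 -> substrate=4 bound=4 product=3
t=9: arr=2 -> substrate=5 bound=4 product=4
t=10: arr=1 -> substrate=6 bound=4 product=4
t=11: arr=3 -> substrate=8 bound=4 product=5
t=12: arr=3 -> substrate=9 bound=4 product=7
t=13: arr=3 -> substrate=11 bound=4 product=8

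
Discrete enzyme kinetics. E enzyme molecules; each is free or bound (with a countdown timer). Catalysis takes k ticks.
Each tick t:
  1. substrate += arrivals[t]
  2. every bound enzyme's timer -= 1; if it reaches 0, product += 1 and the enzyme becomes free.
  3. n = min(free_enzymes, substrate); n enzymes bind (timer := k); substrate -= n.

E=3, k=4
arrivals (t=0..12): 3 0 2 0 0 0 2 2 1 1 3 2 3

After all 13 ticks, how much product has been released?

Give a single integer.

Answer: 8

Derivation:
t=0: arr=3 -> substrate=0 bound=3 product=0
t=1: arr=0 -> substrate=0 bound=3 product=0
t=2: arr=2 -> substrate=2 bound=3 product=0
t=3: arr=0 -> substrate=2 bound=3 product=0
t=4: arr=0 -> substrate=0 bound=2 product=3
t=5: arr=0 -> substrate=0 bound=2 product=3
t=6: arr=2 -> substrate=1 bound=3 product=3
t=7: arr=2 -> substrate=3 bound=3 product=3
t=8: arr=1 -> substrate=2 bound=3 product=5
t=9: arr=1 -> substrate=3 bound=3 product=5
t=10: arr=3 -> substrate=5 bound=3 product=6
t=11: arr=2 -> substrate=7 bound=3 product=6
t=12: arr=3 -> substrate=8 bound=3 product=8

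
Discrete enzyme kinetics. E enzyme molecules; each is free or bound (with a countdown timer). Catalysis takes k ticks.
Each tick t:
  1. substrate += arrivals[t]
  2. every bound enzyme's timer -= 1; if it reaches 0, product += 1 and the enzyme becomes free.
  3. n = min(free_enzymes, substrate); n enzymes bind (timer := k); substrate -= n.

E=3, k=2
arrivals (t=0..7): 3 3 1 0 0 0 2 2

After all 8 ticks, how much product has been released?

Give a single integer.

Answer: 7

Derivation:
t=0: arr=3 -> substrate=0 bound=3 product=0
t=1: arr=3 -> substrate=3 bound=3 product=0
t=2: arr=1 -> substrate=1 bound=3 product=3
t=3: arr=0 -> substrate=1 bound=3 product=3
t=4: arr=0 -> substrate=0 bound=1 product=6
t=5: arr=0 -> substrate=0 bound=1 product=6
t=6: arr=2 -> substrate=0 bound=2 product=7
t=7: arr=2 -> substrate=1 bound=3 product=7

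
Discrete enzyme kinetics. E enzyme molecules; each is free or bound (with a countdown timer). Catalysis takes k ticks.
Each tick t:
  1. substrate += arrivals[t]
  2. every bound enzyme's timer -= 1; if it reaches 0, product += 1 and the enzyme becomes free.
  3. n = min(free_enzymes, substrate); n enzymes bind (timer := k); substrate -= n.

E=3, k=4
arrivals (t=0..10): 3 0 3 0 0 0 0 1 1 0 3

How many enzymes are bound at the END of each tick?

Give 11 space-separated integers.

Answer: 3 3 3 3 3 3 3 3 2 2 3

Derivation:
t=0: arr=3 -> substrate=0 bound=3 product=0
t=1: arr=0 -> substrate=0 bound=3 product=0
t=2: arr=3 -> substrate=3 bound=3 product=0
t=3: arr=0 -> substrate=3 bound=3 product=0
t=4: arr=0 -> substrate=0 bound=3 product=3
t=5: arr=0 -> substrate=0 bound=3 product=3
t=6: arr=0 -> substrate=0 bound=3 product=3
t=7: arr=1 -> substrate=1 bound=3 product=3
t=8: arr=1 -> substrate=0 bound=2 product=6
t=9: arr=0 -> substrate=0 bound=2 product=6
t=10: arr=3 -> substrate=2 bound=3 product=6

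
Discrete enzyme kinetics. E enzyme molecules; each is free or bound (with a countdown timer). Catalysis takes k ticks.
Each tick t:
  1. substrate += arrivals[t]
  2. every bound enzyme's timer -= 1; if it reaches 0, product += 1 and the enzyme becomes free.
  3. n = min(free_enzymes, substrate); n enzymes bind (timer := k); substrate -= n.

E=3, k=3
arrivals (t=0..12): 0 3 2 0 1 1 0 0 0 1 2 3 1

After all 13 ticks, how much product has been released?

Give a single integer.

t=0: arr=0 -> substrate=0 bound=0 product=0
t=1: arr=3 -> substrate=0 bound=3 product=0
t=2: arr=2 -> substrate=2 bound=3 product=0
t=3: arr=0 -> substrate=2 bound=3 product=0
t=4: arr=1 -> substrate=0 bound=3 product=3
t=5: arr=1 -> substrate=1 bound=3 product=3
t=6: arr=0 -> substrate=1 bound=3 product=3
t=7: arr=0 -> substrate=0 bound=1 product=6
t=8: arr=0 -> substrate=0 bound=1 product=6
t=9: arr=1 -> substrate=0 bound=2 product=6
t=10: arr=2 -> substrate=0 bound=3 product=7
t=11: arr=3 -> substrate=3 bound=3 product=7
t=12: arr=1 -> substrate=3 bound=3 product=8

Answer: 8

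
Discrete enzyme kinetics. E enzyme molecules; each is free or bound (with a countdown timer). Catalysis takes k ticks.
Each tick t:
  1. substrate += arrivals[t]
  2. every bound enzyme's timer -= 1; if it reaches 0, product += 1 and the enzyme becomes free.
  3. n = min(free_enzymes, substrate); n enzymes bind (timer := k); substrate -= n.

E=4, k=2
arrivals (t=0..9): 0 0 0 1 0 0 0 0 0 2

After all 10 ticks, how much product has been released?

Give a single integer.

t=0: arr=0 -> substrate=0 bound=0 product=0
t=1: arr=0 -> substrate=0 bound=0 product=0
t=2: arr=0 -> substrate=0 bound=0 product=0
t=3: arr=1 -> substrate=0 bound=1 product=0
t=4: arr=0 -> substrate=0 bound=1 product=0
t=5: arr=0 -> substrate=0 bound=0 product=1
t=6: arr=0 -> substrate=0 bound=0 product=1
t=7: arr=0 -> substrate=0 bound=0 product=1
t=8: arr=0 -> substrate=0 bound=0 product=1
t=9: arr=2 -> substrate=0 bound=2 product=1

Answer: 1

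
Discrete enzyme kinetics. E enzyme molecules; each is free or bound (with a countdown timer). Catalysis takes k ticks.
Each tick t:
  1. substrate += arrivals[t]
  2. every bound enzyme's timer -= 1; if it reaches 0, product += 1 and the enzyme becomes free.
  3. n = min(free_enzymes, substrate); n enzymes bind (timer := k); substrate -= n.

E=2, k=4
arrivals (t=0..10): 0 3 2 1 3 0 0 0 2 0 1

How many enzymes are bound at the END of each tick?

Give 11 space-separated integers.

t=0: arr=0 -> substrate=0 bound=0 product=0
t=1: arr=3 -> substrate=1 bound=2 product=0
t=2: arr=2 -> substrate=3 bound=2 product=0
t=3: arr=1 -> substrate=4 bound=2 product=0
t=4: arr=3 -> substrate=7 bound=2 product=0
t=5: arr=0 -> substrate=5 bound=2 product=2
t=6: arr=0 -> substrate=5 bound=2 product=2
t=7: arr=0 -> substrate=5 bound=2 product=2
t=8: arr=2 -> substrate=7 bound=2 product=2
t=9: arr=0 -> substrate=5 bound=2 product=4
t=10: arr=1 -> substrate=6 bound=2 product=4

Answer: 0 2 2 2 2 2 2 2 2 2 2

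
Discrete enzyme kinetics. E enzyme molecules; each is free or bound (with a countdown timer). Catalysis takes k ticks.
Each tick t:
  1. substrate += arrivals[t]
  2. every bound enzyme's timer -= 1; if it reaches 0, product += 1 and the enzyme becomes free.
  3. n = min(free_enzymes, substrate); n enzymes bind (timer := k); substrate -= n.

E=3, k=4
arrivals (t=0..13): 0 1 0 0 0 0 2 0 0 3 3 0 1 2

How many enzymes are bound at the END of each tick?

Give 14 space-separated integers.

Answer: 0 1 1 1 1 0 2 2 2 3 3 3 3 3

Derivation:
t=0: arr=0 -> substrate=0 bound=0 product=0
t=1: arr=1 -> substrate=0 bound=1 product=0
t=2: arr=0 -> substrate=0 bound=1 product=0
t=3: arr=0 -> substrate=0 bound=1 product=0
t=4: arr=0 -> substrate=0 bound=1 product=0
t=5: arr=0 -> substrate=0 bound=0 product=1
t=6: arr=2 -> substrate=0 bound=2 product=1
t=7: arr=0 -> substrate=0 bound=2 product=1
t=8: arr=0 -> substrate=0 bound=2 product=1
t=9: arr=3 -> substrate=2 bound=3 product=1
t=10: arr=3 -> substrate=3 bound=3 product=3
t=11: arr=0 -> substrate=3 bound=3 product=3
t=12: arr=1 -> substrate=4 bound=3 product=3
t=13: arr=2 -> substrate=5 bound=3 product=4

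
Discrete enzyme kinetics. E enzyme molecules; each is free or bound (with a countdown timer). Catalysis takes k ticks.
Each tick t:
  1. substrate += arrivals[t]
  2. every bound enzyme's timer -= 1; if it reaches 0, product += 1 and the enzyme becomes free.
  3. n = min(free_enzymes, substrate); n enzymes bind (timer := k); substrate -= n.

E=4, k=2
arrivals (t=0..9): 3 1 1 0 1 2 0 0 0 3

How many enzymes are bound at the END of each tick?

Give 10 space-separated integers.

t=0: arr=3 -> substrate=0 bound=3 product=0
t=1: arr=1 -> substrate=0 bound=4 product=0
t=2: arr=1 -> substrate=0 bound=2 product=3
t=3: arr=0 -> substrate=0 bound=1 product=4
t=4: arr=1 -> substrate=0 bound=1 product=5
t=5: arr=2 -> substrate=0 bound=3 product=5
t=6: arr=0 -> substrate=0 bound=2 product=6
t=7: arr=0 -> substrate=0 bound=0 product=8
t=8: arr=0 -> substrate=0 bound=0 product=8
t=9: arr=3 -> substrate=0 bound=3 product=8

Answer: 3 4 2 1 1 3 2 0 0 3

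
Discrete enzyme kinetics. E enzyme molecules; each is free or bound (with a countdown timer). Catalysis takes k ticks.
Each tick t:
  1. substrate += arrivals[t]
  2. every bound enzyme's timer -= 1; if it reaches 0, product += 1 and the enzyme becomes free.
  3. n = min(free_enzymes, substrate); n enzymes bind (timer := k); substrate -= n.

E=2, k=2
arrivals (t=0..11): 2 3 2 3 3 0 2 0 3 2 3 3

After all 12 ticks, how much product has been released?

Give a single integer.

Answer: 10

Derivation:
t=0: arr=2 -> substrate=0 bound=2 product=0
t=1: arr=3 -> substrate=3 bound=2 product=0
t=2: arr=2 -> substrate=3 bound=2 product=2
t=3: arr=3 -> substrate=6 bound=2 product=2
t=4: arr=3 -> substrate=7 bound=2 product=4
t=5: arr=0 -> substrate=7 bound=2 product=4
t=6: arr=2 -> substrate=7 bound=2 product=6
t=7: arr=0 -> substrate=7 bound=2 product=6
t=8: arr=3 -> substrate=8 bound=2 product=8
t=9: arr=2 -> substrate=10 bound=2 product=8
t=10: arr=3 -> substrate=11 bound=2 product=10
t=11: arr=3 -> substrate=14 bound=2 product=10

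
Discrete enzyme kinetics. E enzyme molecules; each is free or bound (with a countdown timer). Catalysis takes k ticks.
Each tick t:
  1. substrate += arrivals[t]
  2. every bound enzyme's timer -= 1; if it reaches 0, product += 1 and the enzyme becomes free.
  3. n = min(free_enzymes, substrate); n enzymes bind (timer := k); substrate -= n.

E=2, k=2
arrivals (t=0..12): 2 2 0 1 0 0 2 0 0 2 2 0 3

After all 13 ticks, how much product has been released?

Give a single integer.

t=0: arr=2 -> substrate=0 bound=2 product=0
t=1: arr=2 -> substrate=2 bound=2 product=0
t=2: arr=0 -> substrate=0 bound=2 product=2
t=3: arr=1 -> substrate=1 bound=2 product=2
t=4: arr=0 -> substrate=0 bound=1 product=4
t=5: arr=0 -> substrate=0 bound=1 product=4
t=6: arr=2 -> substrate=0 bound=2 product=5
t=7: arr=0 -> substrate=0 bound=2 product=5
t=8: arr=0 -> substrate=0 bound=0 product=7
t=9: arr=2 -> substrate=0 bound=2 product=7
t=10: arr=2 -> substrate=2 bound=2 product=7
t=11: arr=0 -> substrate=0 bound=2 product=9
t=12: arr=3 -> substrate=3 bound=2 product=9

Answer: 9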